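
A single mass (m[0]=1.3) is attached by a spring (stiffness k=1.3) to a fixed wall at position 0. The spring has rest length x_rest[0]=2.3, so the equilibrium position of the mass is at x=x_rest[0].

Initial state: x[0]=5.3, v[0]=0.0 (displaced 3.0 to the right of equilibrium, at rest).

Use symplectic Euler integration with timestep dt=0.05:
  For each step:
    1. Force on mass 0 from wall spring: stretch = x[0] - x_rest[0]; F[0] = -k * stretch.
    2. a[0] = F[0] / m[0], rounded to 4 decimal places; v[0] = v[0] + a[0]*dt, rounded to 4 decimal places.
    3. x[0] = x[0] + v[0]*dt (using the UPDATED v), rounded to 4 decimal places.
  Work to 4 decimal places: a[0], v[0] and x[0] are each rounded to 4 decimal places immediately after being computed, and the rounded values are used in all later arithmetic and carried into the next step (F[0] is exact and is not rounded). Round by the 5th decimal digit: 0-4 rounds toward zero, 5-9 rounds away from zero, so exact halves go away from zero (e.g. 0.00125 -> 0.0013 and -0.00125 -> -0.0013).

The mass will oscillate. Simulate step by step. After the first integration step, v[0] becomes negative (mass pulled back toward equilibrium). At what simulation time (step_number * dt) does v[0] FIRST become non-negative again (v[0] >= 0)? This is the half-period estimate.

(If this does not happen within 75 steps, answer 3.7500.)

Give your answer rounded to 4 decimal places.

Answer: 3.1500

Derivation:
Step 0: x=[5.3000] v=[0.0000]
Step 1: x=[5.2925] v=[-0.1500]
Step 2: x=[5.2775] v=[-0.2996]
Step 3: x=[5.2551] v=[-0.4485]
Step 4: x=[5.2253] v=[-0.5963]
Step 5: x=[5.1882] v=[-0.7426]
Step 6: x=[5.1439] v=[-0.8870]
Step 7: x=[5.0924] v=[-1.0292]
Step 8: x=[5.0340] v=[-1.1688]
Step 9: x=[4.9687] v=[-1.3055]
Step 10: x=[4.8968] v=[-1.4389]
Step 11: x=[4.8184] v=[-1.5687]
Step 12: x=[4.7337] v=[-1.6946]
Step 13: x=[4.6429] v=[-1.8163]
Step 14: x=[4.5462] v=[-1.9334]
Step 15: x=[4.4439] v=[-2.0457]
Step 16: x=[4.3363] v=[-2.1529]
Step 17: x=[4.2236] v=[-2.2547]
Step 18: x=[4.1061] v=[-2.3509]
Step 19: x=[3.9840] v=[-2.4412]
Step 20: x=[3.8577] v=[-2.5254]
Step 21: x=[3.7275] v=[-2.6033]
Step 22: x=[3.5938] v=[-2.6747]
Step 23: x=[3.4568] v=[-2.7394]
Step 24: x=[3.3169] v=[-2.7972]
Step 25: x=[3.1745] v=[-2.8480]
Step 26: x=[3.0299] v=[-2.8917]
Step 27: x=[2.8835] v=[-2.9282]
Step 28: x=[2.7356] v=[-2.9574]
Step 29: x=[2.5866] v=[-2.9792]
Step 30: x=[2.4369] v=[-2.9935]
Step 31: x=[2.2869] v=[-3.0003]
Step 32: x=[2.1369] v=[-2.9996]
Step 33: x=[1.9873] v=[-2.9914]
Step 34: x=[1.8385] v=[-2.9758]
Step 35: x=[1.6909] v=[-2.9527]
Step 36: x=[1.5448] v=[-2.9222]
Step 37: x=[1.4006] v=[-2.8844]
Step 38: x=[1.2586] v=[-2.8394]
Step 39: x=[1.1192] v=[-2.7873]
Step 40: x=[0.9828] v=[-2.7283]
Step 41: x=[0.8497] v=[-2.6624]
Step 42: x=[0.7202] v=[-2.5899]
Step 43: x=[0.5947] v=[-2.5109]
Step 44: x=[0.4734] v=[-2.4256]
Step 45: x=[0.3567] v=[-2.3343]
Step 46: x=[0.2448] v=[-2.2371]
Step 47: x=[0.1381] v=[-2.1343]
Step 48: x=[0.0368] v=[-2.0262]
Step 49: x=[-0.0589] v=[-1.9130]
Step 50: x=[-0.1487] v=[-1.7951]
Step 51: x=[-0.2323] v=[-1.6727]
Step 52: x=[-0.3096] v=[-1.5461]
Step 53: x=[-0.3804] v=[-1.4156]
Step 54: x=[-0.4445] v=[-1.2816]
Step 55: x=[-0.5017] v=[-1.1444]
Step 56: x=[-0.5519] v=[-1.0043]
Step 57: x=[-0.5950] v=[-0.8617]
Step 58: x=[-0.6309] v=[-0.7170]
Step 59: x=[-0.6594] v=[-0.5705]
Step 60: x=[-0.6805] v=[-0.4225]
Step 61: x=[-0.6942] v=[-0.2735]
Step 62: x=[-0.7004] v=[-0.1238]
Step 63: x=[-0.6991] v=[0.0262]
First v>=0 after going negative at step 63, time=3.1500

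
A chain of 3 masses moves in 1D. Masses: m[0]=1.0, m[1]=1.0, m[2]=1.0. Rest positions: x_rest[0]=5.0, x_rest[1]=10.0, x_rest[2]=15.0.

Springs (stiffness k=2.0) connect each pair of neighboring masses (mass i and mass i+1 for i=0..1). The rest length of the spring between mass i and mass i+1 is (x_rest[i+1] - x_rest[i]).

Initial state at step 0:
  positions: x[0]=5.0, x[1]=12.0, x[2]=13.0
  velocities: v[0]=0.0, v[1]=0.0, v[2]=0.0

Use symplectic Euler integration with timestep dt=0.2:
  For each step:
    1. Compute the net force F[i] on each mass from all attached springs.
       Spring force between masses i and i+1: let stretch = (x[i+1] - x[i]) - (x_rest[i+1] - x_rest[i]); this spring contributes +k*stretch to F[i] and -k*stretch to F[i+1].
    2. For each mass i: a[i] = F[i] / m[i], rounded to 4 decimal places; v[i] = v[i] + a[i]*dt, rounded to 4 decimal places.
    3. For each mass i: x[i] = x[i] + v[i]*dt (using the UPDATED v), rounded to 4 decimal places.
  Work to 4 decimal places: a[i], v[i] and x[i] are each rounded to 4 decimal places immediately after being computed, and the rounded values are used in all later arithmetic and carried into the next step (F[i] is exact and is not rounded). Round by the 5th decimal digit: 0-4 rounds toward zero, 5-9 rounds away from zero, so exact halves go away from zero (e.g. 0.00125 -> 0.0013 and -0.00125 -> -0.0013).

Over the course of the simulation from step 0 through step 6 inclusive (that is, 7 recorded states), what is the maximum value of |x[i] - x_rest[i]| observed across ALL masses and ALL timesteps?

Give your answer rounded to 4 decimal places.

Answer: 2.0570

Derivation:
Step 0: x=[5.0000 12.0000 13.0000] v=[0.0000 0.0000 0.0000]
Step 1: x=[5.1600 11.5200 13.3200] v=[0.8000 -2.4000 1.6000]
Step 2: x=[5.4288 10.6752 13.8960] v=[1.3440 -4.2240 2.8800]
Step 3: x=[5.7173 9.6684 14.6143] v=[1.4426 -5.0342 3.5917]
Step 4: x=[5.9219 8.7411 15.3370] v=[1.0230 -4.6363 3.6133]
Step 5: x=[5.9520 8.1160 15.9320] v=[0.1507 -3.1256 2.9749]
Step 6: x=[5.7553 7.9430 16.3017] v=[-0.9837 -0.8648 1.8485]
Max displacement = 2.0570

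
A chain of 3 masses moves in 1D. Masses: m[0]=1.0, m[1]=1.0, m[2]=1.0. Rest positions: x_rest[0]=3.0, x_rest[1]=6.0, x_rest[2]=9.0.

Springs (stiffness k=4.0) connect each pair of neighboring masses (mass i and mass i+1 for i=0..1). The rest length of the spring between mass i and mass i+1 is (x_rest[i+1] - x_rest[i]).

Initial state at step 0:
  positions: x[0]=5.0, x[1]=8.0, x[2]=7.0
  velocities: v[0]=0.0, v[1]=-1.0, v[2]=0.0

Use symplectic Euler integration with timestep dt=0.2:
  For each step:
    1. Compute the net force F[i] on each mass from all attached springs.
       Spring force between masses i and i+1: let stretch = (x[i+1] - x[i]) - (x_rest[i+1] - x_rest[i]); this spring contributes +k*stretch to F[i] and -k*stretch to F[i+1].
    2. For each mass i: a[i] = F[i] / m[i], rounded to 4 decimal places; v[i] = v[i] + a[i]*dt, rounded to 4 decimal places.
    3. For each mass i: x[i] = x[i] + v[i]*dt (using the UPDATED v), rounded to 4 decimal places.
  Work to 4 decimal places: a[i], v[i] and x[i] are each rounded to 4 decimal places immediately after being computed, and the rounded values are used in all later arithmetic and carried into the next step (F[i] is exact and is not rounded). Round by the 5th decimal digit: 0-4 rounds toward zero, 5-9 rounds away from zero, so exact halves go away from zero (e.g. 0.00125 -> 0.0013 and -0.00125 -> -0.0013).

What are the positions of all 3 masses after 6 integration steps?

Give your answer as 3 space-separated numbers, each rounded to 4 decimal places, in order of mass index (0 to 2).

Step 0: x=[5.0000 8.0000 7.0000] v=[0.0000 -1.0000 0.0000]
Step 1: x=[5.0000 7.1600 7.6400] v=[0.0000 -4.2000 3.2000]
Step 2: x=[4.8656 6.0512 8.6832] v=[-0.6720 -5.5440 5.2160]
Step 3: x=[4.4409 5.1738 9.7853] v=[-2.1235 -4.3869 5.5104]
Step 4: x=[3.6535 4.9170 10.6295] v=[-3.9372 -1.2840 4.2212]
Step 5: x=[2.5882 5.3720 11.0397] v=[-5.3264 2.2752 2.0512]
Step 6: x=[1.4883 6.2885 11.0231] v=[-5.4994 4.5823 -0.0830]

Answer: 1.4883 6.2885 11.0231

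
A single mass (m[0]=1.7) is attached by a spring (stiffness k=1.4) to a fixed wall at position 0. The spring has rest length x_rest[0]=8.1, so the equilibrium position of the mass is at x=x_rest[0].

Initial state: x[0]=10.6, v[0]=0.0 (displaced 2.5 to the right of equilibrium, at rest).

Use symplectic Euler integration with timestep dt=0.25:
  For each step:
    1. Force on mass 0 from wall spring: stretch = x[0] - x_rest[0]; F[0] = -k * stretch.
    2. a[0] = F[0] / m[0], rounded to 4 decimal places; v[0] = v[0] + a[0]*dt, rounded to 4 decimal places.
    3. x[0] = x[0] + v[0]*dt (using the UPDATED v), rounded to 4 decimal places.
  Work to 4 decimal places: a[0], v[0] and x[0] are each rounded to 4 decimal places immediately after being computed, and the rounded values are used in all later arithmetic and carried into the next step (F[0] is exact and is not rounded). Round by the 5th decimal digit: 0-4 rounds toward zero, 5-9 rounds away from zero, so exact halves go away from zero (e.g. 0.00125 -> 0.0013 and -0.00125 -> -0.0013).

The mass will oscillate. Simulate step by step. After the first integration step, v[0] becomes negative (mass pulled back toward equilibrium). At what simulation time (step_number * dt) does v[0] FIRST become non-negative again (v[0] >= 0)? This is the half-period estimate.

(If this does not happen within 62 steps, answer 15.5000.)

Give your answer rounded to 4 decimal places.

Step 0: x=[10.6000] v=[0.0000]
Step 1: x=[10.4713] v=[-0.5147]
Step 2: x=[10.2206] v=[-1.0029]
Step 3: x=[9.8607] v=[-1.4395]
Step 4: x=[9.4102] v=[-1.8020]
Step 5: x=[8.8923] v=[-2.0718]
Step 6: x=[8.3336] v=[-2.2349]
Step 7: x=[7.7629] v=[-2.2830]
Step 8: x=[7.2095] v=[-2.2136]
Step 9: x=[6.7019] v=[-2.0303]
Step 10: x=[6.2663] v=[-1.7425]
Step 11: x=[5.9251] v=[-1.3650]
Step 12: x=[5.6958] v=[-0.9172]
Step 13: x=[5.5903] v=[-0.4222]
Step 14: x=[5.6139] v=[0.0945]
First v>=0 after going negative at step 14, time=3.5000

Answer: 3.5000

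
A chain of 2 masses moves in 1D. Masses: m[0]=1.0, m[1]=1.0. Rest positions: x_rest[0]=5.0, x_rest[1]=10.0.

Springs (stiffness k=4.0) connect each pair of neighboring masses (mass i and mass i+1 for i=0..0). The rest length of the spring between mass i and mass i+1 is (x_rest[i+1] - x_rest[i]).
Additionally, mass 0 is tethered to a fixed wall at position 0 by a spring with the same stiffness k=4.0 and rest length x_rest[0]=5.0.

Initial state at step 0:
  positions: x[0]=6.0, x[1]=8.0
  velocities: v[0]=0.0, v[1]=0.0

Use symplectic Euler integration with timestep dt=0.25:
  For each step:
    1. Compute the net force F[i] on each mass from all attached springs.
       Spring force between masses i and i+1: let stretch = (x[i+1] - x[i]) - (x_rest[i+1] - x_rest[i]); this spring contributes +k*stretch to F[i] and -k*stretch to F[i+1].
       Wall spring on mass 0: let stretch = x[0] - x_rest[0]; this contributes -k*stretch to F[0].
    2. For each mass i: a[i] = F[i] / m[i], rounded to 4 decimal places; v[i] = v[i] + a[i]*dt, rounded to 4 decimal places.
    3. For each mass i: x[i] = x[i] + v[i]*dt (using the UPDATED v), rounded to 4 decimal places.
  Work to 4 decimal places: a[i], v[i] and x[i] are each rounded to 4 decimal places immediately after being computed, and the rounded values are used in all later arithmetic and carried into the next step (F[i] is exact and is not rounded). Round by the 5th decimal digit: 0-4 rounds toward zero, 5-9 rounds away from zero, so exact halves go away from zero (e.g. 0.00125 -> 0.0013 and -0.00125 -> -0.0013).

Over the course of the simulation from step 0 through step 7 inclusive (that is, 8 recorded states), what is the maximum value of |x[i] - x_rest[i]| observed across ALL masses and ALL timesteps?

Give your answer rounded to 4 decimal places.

Answer: 2.1973

Derivation:
Step 0: x=[6.0000 8.0000] v=[0.0000 0.0000]
Step 1: x=[5.0000 8.7500] v=[-4.0000 3.0000]
Step 2: x=[3.6875 9.8125] v=[-5.2500 4.2500]
Step 3: x=[2.9844 10.5938] v=[-2.8125 3.1250]
Step 4: x=[3.4375 10.7227] v=[1.8125 0.5156]
Step 5: x=[4.8526 10.2803] v=[5.6602 -1.7696]
Step 6: x=[6.4114 9.7310] v=[6.2353 -2.1973]
Step 7: x=[7.1973 9.6018] v=[3.1435 -0.5169]
Max displacement = 2.1973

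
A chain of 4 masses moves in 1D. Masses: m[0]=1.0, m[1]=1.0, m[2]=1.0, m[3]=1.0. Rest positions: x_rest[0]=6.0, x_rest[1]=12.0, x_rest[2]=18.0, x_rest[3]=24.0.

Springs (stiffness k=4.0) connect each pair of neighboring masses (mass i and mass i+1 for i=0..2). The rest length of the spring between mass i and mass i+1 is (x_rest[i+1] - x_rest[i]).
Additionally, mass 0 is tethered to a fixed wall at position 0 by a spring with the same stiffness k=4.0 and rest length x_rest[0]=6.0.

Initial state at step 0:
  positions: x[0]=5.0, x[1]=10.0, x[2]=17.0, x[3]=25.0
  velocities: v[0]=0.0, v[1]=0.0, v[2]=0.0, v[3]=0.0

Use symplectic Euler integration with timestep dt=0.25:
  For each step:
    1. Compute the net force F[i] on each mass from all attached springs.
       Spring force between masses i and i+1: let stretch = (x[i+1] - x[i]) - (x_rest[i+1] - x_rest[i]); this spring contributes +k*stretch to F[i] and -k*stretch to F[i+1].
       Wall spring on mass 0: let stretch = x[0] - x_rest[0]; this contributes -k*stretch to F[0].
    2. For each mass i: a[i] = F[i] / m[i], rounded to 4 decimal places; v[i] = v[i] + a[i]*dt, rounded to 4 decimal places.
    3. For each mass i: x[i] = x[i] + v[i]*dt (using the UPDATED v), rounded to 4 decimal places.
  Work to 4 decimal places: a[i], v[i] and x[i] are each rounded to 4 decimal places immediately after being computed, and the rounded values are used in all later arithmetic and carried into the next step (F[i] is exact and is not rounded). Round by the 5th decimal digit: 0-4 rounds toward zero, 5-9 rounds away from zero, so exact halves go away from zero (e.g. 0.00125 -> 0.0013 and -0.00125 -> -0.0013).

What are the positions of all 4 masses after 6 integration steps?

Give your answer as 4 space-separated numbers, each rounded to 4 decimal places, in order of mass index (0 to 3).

Answer: 7.5248 13.0428 17.6082 22.4786

Derivation:
Step 0: x=[5.0000 10.0000 17.0000 25.0000] v=[0.0000 0.0000 0.0000 0.0000]
Step 1: x=[5.0000 10.5000 17.2500 24.5000] v=[0.0000 2.0000 1.0000 -2.0000]
Step 2: x=[5.1250 11.3125 17.6250 23.6875] v=[0.5000 3.2500 1.5000 -3.2500]
Step 3: x=[5.5156 12.1563 17.9375 22.8594] v=[1.5625 3.3750 1.2500 -3.3125]
Step 4: x=[6.1875 12.7852 18.0352 22.3008] v=[2.6876 2.5155 0.3907 -2.2344]
Step 5: x=[6.9620 13.0772 17.8868 22.1758] v=[3.0978 1.1678 -0.5937 -0.5000]
Step 6: x=[7.5248 13.0428 17.6082 22.4786] v=[2.2510 -0.1378 -1.1143 1.2110]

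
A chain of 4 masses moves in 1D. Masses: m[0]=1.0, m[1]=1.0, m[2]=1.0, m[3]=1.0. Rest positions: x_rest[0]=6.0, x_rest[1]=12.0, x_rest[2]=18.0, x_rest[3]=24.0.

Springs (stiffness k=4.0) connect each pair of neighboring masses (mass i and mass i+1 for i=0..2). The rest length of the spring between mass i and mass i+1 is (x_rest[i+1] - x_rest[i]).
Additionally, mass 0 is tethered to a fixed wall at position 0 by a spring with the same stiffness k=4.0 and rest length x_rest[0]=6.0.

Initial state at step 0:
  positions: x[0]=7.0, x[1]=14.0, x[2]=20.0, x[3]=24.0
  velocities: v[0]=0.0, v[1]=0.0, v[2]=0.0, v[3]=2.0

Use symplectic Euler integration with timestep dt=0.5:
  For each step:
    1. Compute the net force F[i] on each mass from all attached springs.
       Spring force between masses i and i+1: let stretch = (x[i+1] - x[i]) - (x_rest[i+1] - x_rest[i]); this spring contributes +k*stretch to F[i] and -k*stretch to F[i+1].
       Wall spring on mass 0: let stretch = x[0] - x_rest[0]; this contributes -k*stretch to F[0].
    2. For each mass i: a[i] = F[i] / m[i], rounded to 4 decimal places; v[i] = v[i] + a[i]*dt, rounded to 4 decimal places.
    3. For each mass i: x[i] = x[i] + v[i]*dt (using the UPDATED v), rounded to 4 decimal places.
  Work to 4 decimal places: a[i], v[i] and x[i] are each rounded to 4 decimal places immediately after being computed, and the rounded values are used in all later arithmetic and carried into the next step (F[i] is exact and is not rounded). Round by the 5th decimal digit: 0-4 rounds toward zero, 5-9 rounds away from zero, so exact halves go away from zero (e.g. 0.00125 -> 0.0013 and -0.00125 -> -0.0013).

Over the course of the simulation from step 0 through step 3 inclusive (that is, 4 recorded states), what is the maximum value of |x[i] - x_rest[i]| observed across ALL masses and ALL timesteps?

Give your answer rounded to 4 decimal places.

Step 0: x=[7.0000 14.0000 20.0000 24.0000] v=[0.0000 0.0000 0.0000 2.0000]
Step 1: x=[7.0000 13.0000 18.0000 27.0000] v=[0.0000 -2.0000 -4.0000 6.0000]
Step 2: x=[6.0000 11.0000 20.0000 27.0000] v=[-2.0000 -4.0000 4.0000 0.0000]
Step 3: x=[4.0000 13.0000 20.0000 26.0000] v=[-4.0000 4.0000 0.0000 -2.0000]
Max displacement = 3.0000

Answer: 3.0000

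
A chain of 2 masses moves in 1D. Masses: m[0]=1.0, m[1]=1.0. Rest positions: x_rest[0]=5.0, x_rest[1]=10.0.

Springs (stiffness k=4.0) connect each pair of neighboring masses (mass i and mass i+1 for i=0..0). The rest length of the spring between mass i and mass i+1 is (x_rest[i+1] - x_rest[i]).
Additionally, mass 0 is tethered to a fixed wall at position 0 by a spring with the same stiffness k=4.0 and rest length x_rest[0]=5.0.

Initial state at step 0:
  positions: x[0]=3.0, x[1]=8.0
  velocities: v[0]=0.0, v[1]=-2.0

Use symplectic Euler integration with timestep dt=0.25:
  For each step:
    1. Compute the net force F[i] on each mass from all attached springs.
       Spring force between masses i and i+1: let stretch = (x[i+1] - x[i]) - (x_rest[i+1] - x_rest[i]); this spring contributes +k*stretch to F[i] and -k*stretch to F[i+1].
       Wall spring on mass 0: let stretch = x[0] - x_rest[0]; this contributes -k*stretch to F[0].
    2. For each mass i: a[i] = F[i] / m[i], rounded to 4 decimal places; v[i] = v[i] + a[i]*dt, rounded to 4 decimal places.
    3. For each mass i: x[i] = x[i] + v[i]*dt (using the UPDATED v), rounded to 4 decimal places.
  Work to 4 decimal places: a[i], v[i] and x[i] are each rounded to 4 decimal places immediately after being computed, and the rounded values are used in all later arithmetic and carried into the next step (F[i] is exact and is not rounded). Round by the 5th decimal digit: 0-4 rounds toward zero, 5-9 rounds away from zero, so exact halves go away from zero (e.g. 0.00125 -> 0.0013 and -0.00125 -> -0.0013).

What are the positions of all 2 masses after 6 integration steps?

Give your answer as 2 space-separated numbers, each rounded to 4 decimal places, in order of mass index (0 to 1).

Answer: 4.2501 10.3072

Derivation:
Step 0: x=[3.0000 8.0000] v=[0.0000 -2.0000]
Step 1: x=[3.5000 7.5000] v=[2.0000 -2.0000]
Step 2: x=[4.1250 7.2500] v=[2.5000 -1.0000]
Step 3: x=[4.5000 7.4688] v=[1.5000 0.8750]
Step 4: x=[4.4922 8.1954] v=[-0.0312 2.9062]
Step 5: x=[4.2872 9.2462] v=[-0.8202 4.2030]
Step 6: x=[4.2501 10.3072] v=[-0.1484 4.2440]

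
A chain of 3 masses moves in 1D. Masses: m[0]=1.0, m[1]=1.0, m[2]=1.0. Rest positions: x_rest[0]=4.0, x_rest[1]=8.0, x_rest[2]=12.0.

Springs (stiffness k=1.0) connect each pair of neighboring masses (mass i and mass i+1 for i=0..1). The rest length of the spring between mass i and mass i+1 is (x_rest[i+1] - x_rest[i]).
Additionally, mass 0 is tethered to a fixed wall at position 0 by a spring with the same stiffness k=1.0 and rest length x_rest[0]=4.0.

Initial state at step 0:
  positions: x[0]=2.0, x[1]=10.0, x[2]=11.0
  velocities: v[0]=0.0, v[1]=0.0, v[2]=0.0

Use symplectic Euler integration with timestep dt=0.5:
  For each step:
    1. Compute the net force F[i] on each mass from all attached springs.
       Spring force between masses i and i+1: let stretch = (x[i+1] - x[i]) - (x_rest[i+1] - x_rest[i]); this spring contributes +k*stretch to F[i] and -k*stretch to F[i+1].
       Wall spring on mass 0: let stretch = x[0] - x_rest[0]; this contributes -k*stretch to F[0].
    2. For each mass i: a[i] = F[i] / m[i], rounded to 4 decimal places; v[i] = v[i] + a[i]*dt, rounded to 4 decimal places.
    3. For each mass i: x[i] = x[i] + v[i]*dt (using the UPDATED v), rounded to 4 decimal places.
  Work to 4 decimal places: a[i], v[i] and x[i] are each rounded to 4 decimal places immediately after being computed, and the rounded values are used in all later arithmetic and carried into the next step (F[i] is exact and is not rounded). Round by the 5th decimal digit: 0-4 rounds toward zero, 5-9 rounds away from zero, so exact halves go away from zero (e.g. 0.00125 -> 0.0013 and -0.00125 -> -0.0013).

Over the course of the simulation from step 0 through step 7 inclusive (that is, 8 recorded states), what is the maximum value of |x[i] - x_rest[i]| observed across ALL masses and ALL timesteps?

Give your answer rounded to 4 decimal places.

Answer: 2.4844

Derivation:
Step 0: x=[2.0000 10.0000 11.0000] v=[0.0000 0.0000 0.0000]
Step 1: x=[3.5000 8.2500 11.7500] v=[3.0000 -3.5000 1.5000]
Step 2: x=[5.3125 6.1875 12.6250] v=[3.6250 -4.1250 1.7500]
Step 3: x=[6.0157 5.5156 12.8907] v=[1.4063 -1.3438 0.5313]
Step 4: x=[5.0899 6.8125 12.3126] v=[-1.8516 2.5938 -1.1563]
Step 5: x=[3.3223 9.0538 11.3594] v=[-3.5353 4.4826 -1.9064]
Step 6: x=[2.1570 10.4387 10.8298] v=[-2.3307 2.7697 -1.0592]
Step 7: x=[2.5229 9.8509 11.2025] v=[0.7317 -1.1756 0.7453]
Max displacement = 2.4844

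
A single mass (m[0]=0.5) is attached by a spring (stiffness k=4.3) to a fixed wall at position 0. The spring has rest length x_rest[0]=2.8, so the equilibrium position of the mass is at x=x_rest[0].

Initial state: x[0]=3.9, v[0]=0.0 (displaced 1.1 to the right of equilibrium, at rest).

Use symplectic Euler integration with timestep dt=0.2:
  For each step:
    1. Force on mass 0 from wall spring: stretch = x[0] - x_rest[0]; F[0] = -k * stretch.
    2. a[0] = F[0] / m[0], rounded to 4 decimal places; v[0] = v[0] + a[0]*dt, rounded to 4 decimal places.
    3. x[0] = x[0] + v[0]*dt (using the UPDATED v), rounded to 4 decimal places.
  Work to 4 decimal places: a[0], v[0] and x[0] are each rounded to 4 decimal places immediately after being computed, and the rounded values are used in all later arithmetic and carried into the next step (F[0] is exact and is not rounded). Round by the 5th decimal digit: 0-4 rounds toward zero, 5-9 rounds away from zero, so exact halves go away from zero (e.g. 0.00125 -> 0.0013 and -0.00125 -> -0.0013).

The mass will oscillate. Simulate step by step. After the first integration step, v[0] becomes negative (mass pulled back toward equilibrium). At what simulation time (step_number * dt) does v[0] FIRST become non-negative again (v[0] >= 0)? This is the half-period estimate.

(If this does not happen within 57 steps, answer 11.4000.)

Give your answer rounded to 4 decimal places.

Answer: 1.2000

Derivation:
Step 0: x=[3.9000] v=[0.0000]
Step 1: x=[3.5216] v=[-1.8920]
Step 2: x=[2.8950] v=[-3.1332]
Step 3: x=[2.2357] v=[-3.2966]
Step 4: x=[1.7705] v=[-2.3260]
Step 5: x=[1.6594] v=[-0.5553]
Step 6: x=[1.9407] v=[1.4065]
First v>=0 after going negative at step 6, time=1.2000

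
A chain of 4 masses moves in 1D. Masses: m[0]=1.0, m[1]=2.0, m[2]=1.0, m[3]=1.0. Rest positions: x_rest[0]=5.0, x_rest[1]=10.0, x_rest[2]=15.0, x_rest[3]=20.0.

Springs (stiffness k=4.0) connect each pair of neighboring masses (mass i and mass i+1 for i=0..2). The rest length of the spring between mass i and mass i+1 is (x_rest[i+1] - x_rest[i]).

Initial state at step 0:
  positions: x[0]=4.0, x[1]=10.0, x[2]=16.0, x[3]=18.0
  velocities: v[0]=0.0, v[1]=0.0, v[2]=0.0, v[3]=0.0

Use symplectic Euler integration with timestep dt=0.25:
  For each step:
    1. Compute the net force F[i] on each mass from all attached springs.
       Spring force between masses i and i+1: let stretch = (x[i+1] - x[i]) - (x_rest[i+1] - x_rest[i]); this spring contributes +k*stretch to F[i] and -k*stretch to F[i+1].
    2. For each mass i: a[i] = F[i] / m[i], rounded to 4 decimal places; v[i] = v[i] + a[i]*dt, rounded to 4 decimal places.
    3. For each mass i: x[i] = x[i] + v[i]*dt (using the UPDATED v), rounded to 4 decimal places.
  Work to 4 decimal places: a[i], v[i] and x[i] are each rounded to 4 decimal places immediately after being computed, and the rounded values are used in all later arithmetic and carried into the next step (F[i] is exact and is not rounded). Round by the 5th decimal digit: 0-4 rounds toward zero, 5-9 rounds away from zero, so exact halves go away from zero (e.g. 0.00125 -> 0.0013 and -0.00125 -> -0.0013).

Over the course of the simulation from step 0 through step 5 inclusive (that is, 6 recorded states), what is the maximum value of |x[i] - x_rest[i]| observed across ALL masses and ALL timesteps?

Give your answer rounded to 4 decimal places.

Step 0: x=[4.0000 10.0000 16.0000 18.0000] v=[0.0000 0.0000 0.0000 0.0000]
Step 1: x=[4.2500 10.0000 15.0000 18.7500] v=[1.0000 0.0000 -4.0000 3.0000]
Step 2: x=[4.6875 9.9063 13.6875 19.8125] v=[1.7500 -0.3750 -5.2500 4.2500]
Step 3: x=[5.1797 9.6329 12.9610 20.5938] v=[1.9688 -1.0938 -2.9062 3.1250]
Step 4: x=[5.5352 9.2188 13.3106 20.7169] v=[1.4220 -1.6564 1.3985 0.4922]
Step 5: x=[5.5616 8.8557 14.4889 20.2384] v=[0.1056 -1.4523 4.7130 -1.9141]
Max displacement = 2.0390

Answer: 2.0390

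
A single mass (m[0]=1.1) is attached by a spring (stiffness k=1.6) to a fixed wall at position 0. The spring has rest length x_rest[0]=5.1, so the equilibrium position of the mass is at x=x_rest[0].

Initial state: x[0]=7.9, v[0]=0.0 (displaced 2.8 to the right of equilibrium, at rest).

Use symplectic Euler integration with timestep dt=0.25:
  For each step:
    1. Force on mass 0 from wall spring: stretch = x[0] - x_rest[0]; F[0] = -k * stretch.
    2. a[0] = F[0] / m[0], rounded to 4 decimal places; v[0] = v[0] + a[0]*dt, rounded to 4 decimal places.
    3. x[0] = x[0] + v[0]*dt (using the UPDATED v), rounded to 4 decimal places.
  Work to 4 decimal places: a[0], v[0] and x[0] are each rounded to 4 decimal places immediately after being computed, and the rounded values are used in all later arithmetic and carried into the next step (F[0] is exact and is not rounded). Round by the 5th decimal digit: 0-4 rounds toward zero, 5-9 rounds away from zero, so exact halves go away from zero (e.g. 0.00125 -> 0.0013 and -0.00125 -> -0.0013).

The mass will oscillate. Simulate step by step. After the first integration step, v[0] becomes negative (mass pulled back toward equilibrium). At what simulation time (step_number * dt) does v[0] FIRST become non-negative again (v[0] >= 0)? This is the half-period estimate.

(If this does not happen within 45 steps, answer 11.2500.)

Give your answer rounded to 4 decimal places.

Answer: 2.7500

Derivation:
Step 0: x=[7.9000] v=[0.0000]
Step 1: x=[7.6455] v=[-1.0182]
Step 2: x=[7.1596] v=[-1.9438]
Step 3: x=[6.4864] v=[-2.6928]
Step 4: x=[5.6872] v=[-3.1970]
Step 5: x=[4.8346] v=[-3.4105]
Step 6: x=[4.0061] v=[-3.3140]
Step 7: x=[3.2771] v=[-2.9162]
Step 8: x=[2.7138] v=[-2.2533]
Step 9: x=[2.3674] v=[-1.3856]
Step 10: x=[2.2694] v=[-0.3919]
Step 11: x=[2.4288] v=[0.6374]
First v>=0 after going negative at step 11, time=2.7500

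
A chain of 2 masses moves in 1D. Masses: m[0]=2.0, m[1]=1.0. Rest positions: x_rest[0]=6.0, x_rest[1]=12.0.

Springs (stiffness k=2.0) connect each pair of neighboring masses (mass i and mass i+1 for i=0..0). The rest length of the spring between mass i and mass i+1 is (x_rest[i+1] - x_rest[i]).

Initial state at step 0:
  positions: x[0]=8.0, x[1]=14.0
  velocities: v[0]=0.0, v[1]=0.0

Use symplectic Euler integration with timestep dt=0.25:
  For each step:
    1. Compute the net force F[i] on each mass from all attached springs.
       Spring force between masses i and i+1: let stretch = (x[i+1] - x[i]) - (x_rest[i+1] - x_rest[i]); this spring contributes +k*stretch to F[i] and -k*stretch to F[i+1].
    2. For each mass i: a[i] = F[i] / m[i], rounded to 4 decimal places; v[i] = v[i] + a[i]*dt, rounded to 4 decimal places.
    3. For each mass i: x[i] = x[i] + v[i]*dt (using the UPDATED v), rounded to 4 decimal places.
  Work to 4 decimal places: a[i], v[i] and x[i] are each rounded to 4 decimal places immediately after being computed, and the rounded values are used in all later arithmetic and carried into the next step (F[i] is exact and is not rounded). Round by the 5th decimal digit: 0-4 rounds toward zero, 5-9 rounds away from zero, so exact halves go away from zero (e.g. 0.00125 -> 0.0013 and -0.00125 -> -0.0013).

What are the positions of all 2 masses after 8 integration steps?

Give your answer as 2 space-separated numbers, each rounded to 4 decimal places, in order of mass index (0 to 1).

Step 0: x=[8.0000 14.0000] v=[0.0000 0.0000]
Step 1: x=[8.0000 14.0000] v=[0.0000 0.0000]
Step 2: x=[8.0000 14.0000] v=[0.0000 0.0000]
Step 3: x=[8.0000 14.0000] v=[0.0000 0.0000]
Step 4: x=[8.0000 14.0000] v=[0.0000 0.0000]
Step 5: x=[8.0000 14.0000] v=[0.0000 0.0000]
Step 6: x=[8.0000 14.0000] v=[0.0000 0.0000]
Step 7: x=[8.0000 14.0000] v=[0.0000 0.0000]
Step 8: x=[8.0000 14.0000] v=[0.0000 0.0000]

Answer: 8.0000 14.0000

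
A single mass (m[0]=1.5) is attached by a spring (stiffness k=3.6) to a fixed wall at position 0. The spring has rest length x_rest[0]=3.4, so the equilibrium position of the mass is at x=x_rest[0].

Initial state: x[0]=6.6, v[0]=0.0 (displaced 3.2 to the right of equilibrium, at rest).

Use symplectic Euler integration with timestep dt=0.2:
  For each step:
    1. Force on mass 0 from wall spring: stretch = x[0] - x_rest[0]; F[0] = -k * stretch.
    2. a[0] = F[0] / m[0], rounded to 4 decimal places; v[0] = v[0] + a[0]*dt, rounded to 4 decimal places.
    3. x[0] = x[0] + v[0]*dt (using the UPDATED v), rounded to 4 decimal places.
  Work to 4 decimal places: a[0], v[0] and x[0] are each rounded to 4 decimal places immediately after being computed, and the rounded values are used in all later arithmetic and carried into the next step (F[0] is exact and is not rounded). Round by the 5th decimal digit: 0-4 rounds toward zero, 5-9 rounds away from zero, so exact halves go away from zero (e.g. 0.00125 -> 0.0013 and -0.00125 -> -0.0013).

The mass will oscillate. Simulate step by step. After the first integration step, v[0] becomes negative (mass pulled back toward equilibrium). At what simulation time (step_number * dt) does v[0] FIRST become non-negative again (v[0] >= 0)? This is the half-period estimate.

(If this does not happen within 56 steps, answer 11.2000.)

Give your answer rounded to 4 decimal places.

Answer: 2.2000

Derivation:
Step 0: x=[6.6000] v=[0.0000]
Step 1: x=[6.2928] v=[-1.5360]
Step 2: x=[5.7079] v=[-2.9245]
Step 3: x=[4.9014] v=[-4.0323]
Step 4: x=[3.9508] v=[-4.7530]
Step 5: x=[2.9473] v=[-5.0174]
Step 6: x=[1.9873] v=[-4.8001]
Step 7: x=[1.1629] v=[-4.1220]
Step 8: x=[0.5533] v=[-3.0482]
Step 9: x=[0.2169] v=[-1.6818]
Step 10: x=[0.1861] v=[-0.1539]
Step 11: x=[0.4639] v=[1.3888]
First v>=0 after going negative at step 11, time=2.2000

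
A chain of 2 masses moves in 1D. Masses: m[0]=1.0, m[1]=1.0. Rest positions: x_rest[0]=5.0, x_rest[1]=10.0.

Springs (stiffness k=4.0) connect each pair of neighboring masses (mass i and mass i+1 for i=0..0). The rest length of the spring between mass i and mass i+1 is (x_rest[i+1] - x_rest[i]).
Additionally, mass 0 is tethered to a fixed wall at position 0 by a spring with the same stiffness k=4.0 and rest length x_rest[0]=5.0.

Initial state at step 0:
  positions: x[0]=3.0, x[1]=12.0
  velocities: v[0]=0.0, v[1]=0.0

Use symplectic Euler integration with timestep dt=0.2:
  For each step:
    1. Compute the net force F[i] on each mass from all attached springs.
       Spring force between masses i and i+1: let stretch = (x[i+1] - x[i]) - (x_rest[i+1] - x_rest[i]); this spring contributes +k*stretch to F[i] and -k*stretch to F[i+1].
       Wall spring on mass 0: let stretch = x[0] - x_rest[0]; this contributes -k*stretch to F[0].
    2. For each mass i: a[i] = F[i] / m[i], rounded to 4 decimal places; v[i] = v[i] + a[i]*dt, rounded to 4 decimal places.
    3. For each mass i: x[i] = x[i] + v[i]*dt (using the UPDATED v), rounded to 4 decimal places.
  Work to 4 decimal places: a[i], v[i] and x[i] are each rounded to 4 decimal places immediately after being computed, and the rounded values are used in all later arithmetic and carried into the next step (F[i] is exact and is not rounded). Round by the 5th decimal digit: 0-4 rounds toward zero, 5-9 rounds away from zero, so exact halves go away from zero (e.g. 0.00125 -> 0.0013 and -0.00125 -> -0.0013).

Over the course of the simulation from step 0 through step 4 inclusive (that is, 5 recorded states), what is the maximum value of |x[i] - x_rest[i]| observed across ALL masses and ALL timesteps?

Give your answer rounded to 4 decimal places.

Step 0: x=[3.0000 12.0000] v=[0.0000 0.0000]
Step 1: x=[3.9600 11.3600] v=[4.8000 -3.2000]
Step 2: x=[5.4704 10.3360] v=[7.5520 -5.1200]
Step 3: x=[6.8840 9.3335] v=[7.0682 -5.0125]
Step 4: x=[7.5881 8.7391] v=[3.5206 -2.9721]
Max displacement = 2.5881

Answer: 2.5881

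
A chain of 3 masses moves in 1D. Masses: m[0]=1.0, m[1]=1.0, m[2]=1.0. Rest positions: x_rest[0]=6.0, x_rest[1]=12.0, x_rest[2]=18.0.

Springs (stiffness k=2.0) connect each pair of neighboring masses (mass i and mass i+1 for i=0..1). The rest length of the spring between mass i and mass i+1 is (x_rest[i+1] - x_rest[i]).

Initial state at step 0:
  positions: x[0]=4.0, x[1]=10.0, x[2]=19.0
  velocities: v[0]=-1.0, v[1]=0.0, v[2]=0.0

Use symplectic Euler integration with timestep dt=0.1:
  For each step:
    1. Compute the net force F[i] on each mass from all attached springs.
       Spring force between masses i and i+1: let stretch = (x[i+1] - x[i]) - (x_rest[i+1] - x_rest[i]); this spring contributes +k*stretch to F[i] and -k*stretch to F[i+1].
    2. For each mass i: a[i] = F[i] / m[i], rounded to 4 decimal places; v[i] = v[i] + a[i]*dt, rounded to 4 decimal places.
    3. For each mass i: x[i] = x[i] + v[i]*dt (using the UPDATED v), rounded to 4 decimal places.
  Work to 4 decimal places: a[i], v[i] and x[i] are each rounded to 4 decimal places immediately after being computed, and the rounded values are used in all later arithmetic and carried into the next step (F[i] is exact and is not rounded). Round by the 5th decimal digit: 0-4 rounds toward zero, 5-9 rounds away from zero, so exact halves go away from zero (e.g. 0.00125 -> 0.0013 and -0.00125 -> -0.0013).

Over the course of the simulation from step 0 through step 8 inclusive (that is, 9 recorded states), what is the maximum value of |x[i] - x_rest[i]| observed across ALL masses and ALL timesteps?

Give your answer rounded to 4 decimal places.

Step 0: x=[4.0000 10.0000 19.0000] v=[-1.0000 0.0000 0.0000]
Step 1: x=[3.9000 10.0600 18.9400] v=[-1.0000 0.6000 -0.6000]
Step 2: x=[3.8032 10.1744 18.8224] v=[-0.9680 1.1440 -1.1760]
Step 3: x=[3.7138 10.3343 18.6518] v=[-0.8938 1.5994 -1.7056]
Step 4: x=[3.6368 10.5282 18.4349] v=[-0.7697 1.9388 -2.1691]
Step 5: x=[3.5777 10.7424 18.1799] v=[-0.5914 2.1419 -2.5504]
Step 6: x=[3.5419 10.9621 17.8961] v=[-0.3585 2.1965 -2.8379]
Step 7: x=[3.5345 11.1720 17.5936] v=[-0.0745 2.0993 -3.0247]
Step 8: x=[3.5598 11.3576 17.2827] v=[0.2530 1.8561 -3.1090]
Max displacement = 2.4655

Answer: 2.4655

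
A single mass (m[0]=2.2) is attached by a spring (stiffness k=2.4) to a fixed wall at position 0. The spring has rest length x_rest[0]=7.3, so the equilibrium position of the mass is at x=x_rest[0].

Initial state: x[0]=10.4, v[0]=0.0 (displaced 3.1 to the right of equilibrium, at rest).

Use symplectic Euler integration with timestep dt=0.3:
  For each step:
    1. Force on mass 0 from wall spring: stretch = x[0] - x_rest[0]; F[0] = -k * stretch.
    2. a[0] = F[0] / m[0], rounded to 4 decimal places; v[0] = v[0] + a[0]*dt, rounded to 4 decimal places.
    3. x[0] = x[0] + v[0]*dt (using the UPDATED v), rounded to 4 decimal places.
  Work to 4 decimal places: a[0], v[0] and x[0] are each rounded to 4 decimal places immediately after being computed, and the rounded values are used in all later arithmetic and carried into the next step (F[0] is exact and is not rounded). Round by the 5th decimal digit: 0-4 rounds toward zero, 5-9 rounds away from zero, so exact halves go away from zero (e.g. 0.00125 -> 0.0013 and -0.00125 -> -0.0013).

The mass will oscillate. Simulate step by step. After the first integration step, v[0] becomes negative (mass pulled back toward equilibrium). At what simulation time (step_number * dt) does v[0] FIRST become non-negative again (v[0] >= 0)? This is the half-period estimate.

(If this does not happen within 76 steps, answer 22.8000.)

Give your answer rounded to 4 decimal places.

Step 0: x=[10.4000] v=[0.0000]
Step 1: x=[10.0957] v=[-1.0145]
Step 2: x=[9.5169] v=[-1.9295]
Step 3: x=[8.7204] v=[-2.6550]
Step 4: x=[7.7844] v=[-3.1199]
Step 5: x=[6.8009] v=[-3.2784]
Step 6: x=[5.8664] v=[-3.1151]
Step 7: x=[5.0726] v=[-2.6459]
Step 8: x=[4.4975] v=[-1.9169]
Step 9: x=[4.1976] v=[-0.9997]
Step 10: x=[4.2023] v=[0.0156]
First v>=0 after going negative at step 10, time=3.0000

Answer: 3.0000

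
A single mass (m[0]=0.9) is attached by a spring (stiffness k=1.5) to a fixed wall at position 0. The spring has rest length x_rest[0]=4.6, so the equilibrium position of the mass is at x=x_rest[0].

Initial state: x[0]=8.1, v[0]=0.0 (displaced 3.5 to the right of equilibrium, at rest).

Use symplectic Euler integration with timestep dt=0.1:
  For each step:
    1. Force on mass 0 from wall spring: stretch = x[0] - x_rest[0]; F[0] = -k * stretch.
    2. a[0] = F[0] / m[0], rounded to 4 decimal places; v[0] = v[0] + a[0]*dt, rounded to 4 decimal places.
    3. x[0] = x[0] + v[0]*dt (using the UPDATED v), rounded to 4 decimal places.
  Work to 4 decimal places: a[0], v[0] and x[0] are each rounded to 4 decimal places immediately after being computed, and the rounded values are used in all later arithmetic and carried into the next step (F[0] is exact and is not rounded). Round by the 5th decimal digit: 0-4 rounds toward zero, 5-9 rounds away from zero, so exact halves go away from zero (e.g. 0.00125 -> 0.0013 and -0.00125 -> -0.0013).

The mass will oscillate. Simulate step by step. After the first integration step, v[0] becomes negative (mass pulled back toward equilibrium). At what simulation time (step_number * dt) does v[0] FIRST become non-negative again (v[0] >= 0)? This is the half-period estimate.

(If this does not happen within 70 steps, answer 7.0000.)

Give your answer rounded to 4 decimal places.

Step 0: x=[8.1000] v=[0.0000]
Step 1: x=[8.0417] v=[-0.5833]
Step 2: x=[7.9260] v=[-1.1569]
Step 3: x=[7.7549] v=[-1.7112]
Step 4: x=[7.5312] v=[-2.2370]
Step 5: x=[7.2587] v=[-2.7255]
Step 6: x=[6.9418] v=[-3.1686]
Step 7: x=[6.5859] v=[-3.5589]
Step 8: x=[6.1969] v=[-3.8899]
Step 9: x=[5.7813] v=[-4.1561]
Step 10: x=[5.3460] v=[-4.3530]
Step 11: x=[4.8983] v=[-4.4773]
Step 12: x=[4.4456] v=[-4.5270]
Step 13: x=[3.9955] v=[-4.5013]
Step 14: x=[3.5554] v=[-4.4006]
Step 15: x=[3.1328] v=[-4.2265]
Step 16: x=[2.7346] v=[-3.9820]
Step 17: x=[2.3675] v=[-3.6711]
Step 18: x=[2.0376] v=[-3.2990]
Step 19: x=[1.7504] v=[-2.8719]
Step 20: x=[1.5107] v=[-2.3970]
Step 21: x=[1.3225] v=[-1.8821]
Step 22: x=[1.1889] v=[-1.3359]
Step 23: x=[1.1122] v=[-0.7674]
Step 24: x=[1.0936] v=[-0.1861]
Step 25: x=[1.1334] v=[0.3983]
First v>=0 after going negative at step 25, time=2.5000

Answer: 2.5000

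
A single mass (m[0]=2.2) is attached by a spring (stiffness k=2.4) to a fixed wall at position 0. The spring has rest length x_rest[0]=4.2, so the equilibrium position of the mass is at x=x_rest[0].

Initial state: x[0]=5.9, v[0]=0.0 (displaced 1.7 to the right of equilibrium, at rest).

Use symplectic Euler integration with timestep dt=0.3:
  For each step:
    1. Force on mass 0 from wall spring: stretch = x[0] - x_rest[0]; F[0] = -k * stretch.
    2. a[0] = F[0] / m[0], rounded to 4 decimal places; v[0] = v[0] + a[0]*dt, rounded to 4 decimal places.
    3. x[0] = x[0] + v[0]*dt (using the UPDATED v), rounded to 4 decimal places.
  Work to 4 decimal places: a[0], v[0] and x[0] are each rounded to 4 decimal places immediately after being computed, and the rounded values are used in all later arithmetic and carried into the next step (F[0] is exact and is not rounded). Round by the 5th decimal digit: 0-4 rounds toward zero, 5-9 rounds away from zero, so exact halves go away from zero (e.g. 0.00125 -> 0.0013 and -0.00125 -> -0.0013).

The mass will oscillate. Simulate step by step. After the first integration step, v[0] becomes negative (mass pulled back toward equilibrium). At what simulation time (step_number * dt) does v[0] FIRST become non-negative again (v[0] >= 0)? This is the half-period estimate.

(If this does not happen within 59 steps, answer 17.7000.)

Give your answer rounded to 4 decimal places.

Answer: 3.0000

Derivation:
Step 0: x=[5.9000] v=[0.0000]
Step 1: x=[5.7331] v=[-0.5564]
Step 2: x=[5.4156] v=[-1.0582]
Step 3: x=[4.9788] v=[-1.4560]
Step 4: x=[4.4655] v=[-1.7109]
Step 5: x=[3.9262] v=[-1.7978]
Step 6: x=[3.4137] v=[-1.7082]
Step 7: x=[2.9784] v=[-1.4509]
Step 8: x=[2.6631] v=[-1.0511]
Step 9: x=[2.4987] v=[-0.5481]
Step 10: x=[2.5013] v=[0.0087]
First v>=0 after going negative at step 10, time=3.0000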